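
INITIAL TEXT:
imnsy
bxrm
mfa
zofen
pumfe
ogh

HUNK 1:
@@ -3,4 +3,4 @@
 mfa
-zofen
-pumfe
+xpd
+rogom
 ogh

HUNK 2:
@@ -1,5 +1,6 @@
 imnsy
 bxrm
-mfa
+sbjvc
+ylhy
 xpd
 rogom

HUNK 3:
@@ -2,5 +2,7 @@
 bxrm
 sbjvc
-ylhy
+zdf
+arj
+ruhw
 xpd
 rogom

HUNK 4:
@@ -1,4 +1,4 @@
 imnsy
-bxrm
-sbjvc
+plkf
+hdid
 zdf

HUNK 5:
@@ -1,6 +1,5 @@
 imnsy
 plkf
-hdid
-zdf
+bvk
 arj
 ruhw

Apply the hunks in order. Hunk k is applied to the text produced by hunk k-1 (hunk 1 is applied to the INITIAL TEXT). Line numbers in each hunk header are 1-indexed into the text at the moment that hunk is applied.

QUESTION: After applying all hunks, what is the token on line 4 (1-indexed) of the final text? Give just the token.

Answer: arj

Derivation:
Hunk 1: at line 3 remove [zofen,pumfe] add [xpd,rogom] -> 6 lines: imnsy bxrm mfa xpd rogom ogh
Hunk 2: at line 1 remove [mfa] add [sbjvc,ylhy] -> 7 lines: imnsy bxrm sbjvc ylhy xpd rogom ogh
Hunk 3: at line 2 remove [ylhy] add [zdf,arj,ruhw] -> 9 lines: imnsy bxrm sbjvc zdf arj ruhw xpd rogom ogh
Hunk 4: at line 1 remove [bxrm,sbjvc] add [plkf,hdid] -> 9 lines: imnsy plkf hdid zdf arj ruhw xpd rogom ogh
Hunk 5: at line 1 remove [hdid,zdf] add [bvk] -> 8 lines: imnsy plkf bvk arj ruhw xpd rogom ogh
Final line 4: arj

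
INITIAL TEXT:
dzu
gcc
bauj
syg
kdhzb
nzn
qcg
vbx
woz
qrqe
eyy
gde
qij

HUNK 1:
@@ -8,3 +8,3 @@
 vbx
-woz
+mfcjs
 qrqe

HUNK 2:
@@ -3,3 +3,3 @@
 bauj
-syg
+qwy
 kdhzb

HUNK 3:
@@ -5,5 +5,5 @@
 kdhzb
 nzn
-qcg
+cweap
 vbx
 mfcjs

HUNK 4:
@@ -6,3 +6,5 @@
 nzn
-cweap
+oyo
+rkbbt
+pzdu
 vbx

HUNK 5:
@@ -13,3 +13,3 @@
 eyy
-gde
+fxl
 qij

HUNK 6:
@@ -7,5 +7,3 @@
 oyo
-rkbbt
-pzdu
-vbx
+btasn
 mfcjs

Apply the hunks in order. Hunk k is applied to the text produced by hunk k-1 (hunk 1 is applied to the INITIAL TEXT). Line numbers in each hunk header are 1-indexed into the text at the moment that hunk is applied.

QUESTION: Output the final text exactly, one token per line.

Hunk 1: at line 8 remove [woz] add [mfcjs] -> 13 lines: dzu gcc bauj syg kdhzb nzn qcg vbx mfcjs qrqe eyy gde qij
Hunk 2: at line 3 remove [syg] add [qwy] -> 13 lines: dzu gcc bauj qwy kdhzb nzn qcg vbx mfcjs qrqe eyy gde qij
Hunk 3: at line 5 remove [qcg] add [cweap] -> 13 lines: dzu gcc bauj qwy kdhzb nzn cweap vbx mfcjs qrqe eyy gde qij
Hunk 4: at line 6 remove [cweap] add [oyo,rkbbt,pzdu] -> 15 lines: dzu gcc bauj qwy kdhzb nzn oyo rkbbt pzdu vbx mfcjs qrqe eyy gde qij
Hunk 5: at line 13 remove [gde] add [fxl] -> 15 lines: dzu gcc bauj qwy kdhzb nzn oyo rkbbt pzdu vbx mfcjs qrqe eyy fxl qij
Hunk 6: at line 7 remove [rkbbt,pzdu,vbx] add [btasn] -> 13 lines: dzu gcc bauj qwy kdhzb nzn oyo btasn mfcjs qrqe eyy fxl qij

Answer: dzu
gcc
bauj
qwy
kdhzb
nzn
oyo
btasn
mfcjs
qrqe
eyy
fxl
qij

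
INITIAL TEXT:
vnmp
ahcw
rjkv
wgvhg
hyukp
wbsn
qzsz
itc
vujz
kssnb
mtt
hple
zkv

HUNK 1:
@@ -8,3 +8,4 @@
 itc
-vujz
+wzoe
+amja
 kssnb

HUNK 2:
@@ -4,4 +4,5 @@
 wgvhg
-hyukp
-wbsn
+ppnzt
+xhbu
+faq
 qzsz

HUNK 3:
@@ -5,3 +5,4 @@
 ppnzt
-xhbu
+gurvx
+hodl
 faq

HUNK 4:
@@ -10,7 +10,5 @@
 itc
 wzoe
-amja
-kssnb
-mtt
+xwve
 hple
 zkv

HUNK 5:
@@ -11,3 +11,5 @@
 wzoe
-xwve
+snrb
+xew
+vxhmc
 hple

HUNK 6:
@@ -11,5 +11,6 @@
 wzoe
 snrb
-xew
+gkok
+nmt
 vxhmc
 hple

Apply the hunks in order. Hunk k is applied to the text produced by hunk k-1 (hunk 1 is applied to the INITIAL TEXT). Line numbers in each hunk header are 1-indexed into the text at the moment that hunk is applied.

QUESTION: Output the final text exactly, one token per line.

Hunk 1: at line 8 remove [vujz] add [wzoe,amja] -> 14 lines: vnmp ahcw rjkv wgvhg hyukp wbsn qzsz itc wzoe amja kssnb mtt hple zkv
Hunk 2: at line 4 remove [hyukp,wbsn] add [ppnzt,xhbu,faq] -> 15 lines: vnmp ahcw rjkv wgvhg ppnzt xhbu faq qzsz itc wzoe amja kssnb mtt hple zkv
Hunk 3: at line 5 remove [xhbu] add [gurvx,hodl] -> 16 lines: vnmp ahcw rjkv wgvhg ppnzt gurvx hodl faq qzsz itc wzoe amja kssnb mtt hple zkv
Hunk 4: at line 10 remove [amja,kssnb,mtt] add [xwve] -> 14 lines: vnmp ahcw rjkv wgvhg ppnzt gurvx hodl faq qzsz itc wzoe xwve hple zkv
Hunk 5: at line 11 remove [xwve] add [snrb,xew,vxhmc] -> 16 lines: vnmp ahcw rjkv wgvhg ppnzt gurvx hodl faq qzsz itc wzoe snrb xew vxhmc hple zkv
Hunk 6: at line 11 remove [xew] add [gkok,nmt] -> 17 lines: vnmp ahcw rjkv wgvhg ppnzt gurvx hodl faq qzsz itc wzoe snrb gkok nmt vxhmc hple zkv

Answer: vnmp
ahcw
rjkv
wgvhg
ppnzt
gurvx
hodl
faq
qzsz
itc
wzoe
snrb
gkok
nmt
vxhmc
hple
zkv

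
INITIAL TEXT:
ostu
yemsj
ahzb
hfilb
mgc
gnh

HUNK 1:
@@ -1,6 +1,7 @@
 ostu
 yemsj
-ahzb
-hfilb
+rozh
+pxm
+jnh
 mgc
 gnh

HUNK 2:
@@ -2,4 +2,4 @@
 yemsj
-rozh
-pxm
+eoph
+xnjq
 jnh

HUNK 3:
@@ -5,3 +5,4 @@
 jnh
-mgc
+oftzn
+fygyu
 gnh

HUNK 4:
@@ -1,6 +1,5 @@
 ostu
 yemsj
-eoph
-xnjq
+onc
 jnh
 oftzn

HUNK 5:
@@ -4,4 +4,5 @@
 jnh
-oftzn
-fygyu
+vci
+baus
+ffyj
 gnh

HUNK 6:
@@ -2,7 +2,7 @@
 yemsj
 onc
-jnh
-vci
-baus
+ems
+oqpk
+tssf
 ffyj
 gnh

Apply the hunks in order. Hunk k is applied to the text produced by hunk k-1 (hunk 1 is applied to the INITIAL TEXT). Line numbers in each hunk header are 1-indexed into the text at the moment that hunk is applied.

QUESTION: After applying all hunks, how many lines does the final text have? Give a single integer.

Hunk 1: at line 1 remove [ahzb,hfilb] add [rozh,pxm,jnh] -> 7 lines: ostu yemsj rozh pxm jnh mgc gnh
Hunk 2: at line 2 remove [rozh,pxm] add [eoph,xnjq] -> 7 lines: ostu yemsj eoph xnjq jnh mgc gnh
Hunk 3: at line 5 remove [mgc] add [oftzn,fygyu] -> 8 lines: ostu yemsj eoph xnjq jnh oftzn fygyu gnh
Hunk 4: at line 1 remove [eoph,xnjq] add [onc] -> 7 lines: ostu yemsj onc jnh oftzn fygyu gnh
Hunk 5: at line 4 remove [oftzn,fygyu] add [vci,baus,ffyj] -> 8 lines: ostu yemsj onc jnh vci baus ffyj gnh
Hunk 6: at line 2 remove [jnh,vci,baus] add [ems,oqpk,tssf] -> 8 lines: ostu yemsj onc ems oqpk tssf ffyj gnh
Final line count: 8

Answer: 8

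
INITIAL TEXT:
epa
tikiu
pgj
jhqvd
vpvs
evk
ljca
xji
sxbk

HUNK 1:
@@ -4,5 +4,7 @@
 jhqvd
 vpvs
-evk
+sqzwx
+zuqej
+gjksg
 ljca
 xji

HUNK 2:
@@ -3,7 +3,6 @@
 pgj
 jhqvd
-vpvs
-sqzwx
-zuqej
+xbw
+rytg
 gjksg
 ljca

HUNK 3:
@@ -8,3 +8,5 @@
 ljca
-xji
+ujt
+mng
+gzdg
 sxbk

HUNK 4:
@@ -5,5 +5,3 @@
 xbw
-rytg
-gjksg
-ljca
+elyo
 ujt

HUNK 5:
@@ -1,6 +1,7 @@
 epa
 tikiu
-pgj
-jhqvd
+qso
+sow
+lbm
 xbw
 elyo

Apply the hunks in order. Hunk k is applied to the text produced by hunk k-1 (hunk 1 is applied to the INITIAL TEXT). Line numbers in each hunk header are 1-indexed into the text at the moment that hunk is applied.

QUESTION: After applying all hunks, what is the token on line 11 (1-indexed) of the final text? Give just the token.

Answer: sxbk

Derivation:
Hunk 1: at line 4 remove [evk] add [sqzwx,zuqej,gjksg] -> 11 lines: epa tikiu pgj jhqvd vpvs sqzwx zuqej gjksg ljca xji sxbk
Hunk 2: at line 3 remove [vpvs,sqzwx,zuqej] add [xbw,rytg] -> 10 lines: epa tikiu pgj jhqvd xbw rytg gjksg ljca xji sxbk
Hunk 3: at line 8 remove [xji] add [ujt,mng,gzdg] -> 12 lines: epa tikiu pgj jhqvd xbw rytg gjksg ljca ujt mng gzdg sxbk
Hunk 4: at line 5 remove [rytg,gjksg,ljca] add [elyo] -> 10 lines: epa tikiu pgj jhqvd xbw elyo ujt mng gzdg sxbk
Hunk 5: at line 1 remove [pgj,jhqvd] add [qso,sow,lbm] -> 11 lines: epa tikiu qso sow lbm xbw elyo ujt mng gzdg sxbk
Final line 11: sxbk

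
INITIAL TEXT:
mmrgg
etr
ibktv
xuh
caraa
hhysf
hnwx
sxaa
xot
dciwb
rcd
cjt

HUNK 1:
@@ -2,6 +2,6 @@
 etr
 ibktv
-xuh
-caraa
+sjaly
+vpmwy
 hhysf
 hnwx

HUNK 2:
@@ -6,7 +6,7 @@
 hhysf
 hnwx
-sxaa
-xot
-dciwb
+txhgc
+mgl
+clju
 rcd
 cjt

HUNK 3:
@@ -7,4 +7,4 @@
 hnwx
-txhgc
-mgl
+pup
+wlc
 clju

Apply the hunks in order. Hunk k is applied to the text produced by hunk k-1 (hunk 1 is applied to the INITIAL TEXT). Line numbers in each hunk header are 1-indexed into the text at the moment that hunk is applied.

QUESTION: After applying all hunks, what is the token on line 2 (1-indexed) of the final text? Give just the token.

Answer: etr

Derivation:
Hunk 1: at line 2 remove [xuh,caraa] add [sjaly,vpmwy] -> 12 lines: mmrgg etr ibktv sjaly vpmwy hhysf hnwx sxaa xot dciwb rcd cjt
Hunk 2: at line 6 remove [sxaa,xot,dciwb] add [txhgc,mgl,clju] -> 12 lines: mmrgg etr ibktv sjaly vpmwy hhysf hnwx txhgc mgl clju rcd cjt
Hunk 3: at line 7 remove [txhgc,mgl] add [pup,wlc] -> 12 lines: mmrgg etr ibktv sjaly vpmwy hhysf hnwx pup wlc clju rcd cjt
Final line 2: etr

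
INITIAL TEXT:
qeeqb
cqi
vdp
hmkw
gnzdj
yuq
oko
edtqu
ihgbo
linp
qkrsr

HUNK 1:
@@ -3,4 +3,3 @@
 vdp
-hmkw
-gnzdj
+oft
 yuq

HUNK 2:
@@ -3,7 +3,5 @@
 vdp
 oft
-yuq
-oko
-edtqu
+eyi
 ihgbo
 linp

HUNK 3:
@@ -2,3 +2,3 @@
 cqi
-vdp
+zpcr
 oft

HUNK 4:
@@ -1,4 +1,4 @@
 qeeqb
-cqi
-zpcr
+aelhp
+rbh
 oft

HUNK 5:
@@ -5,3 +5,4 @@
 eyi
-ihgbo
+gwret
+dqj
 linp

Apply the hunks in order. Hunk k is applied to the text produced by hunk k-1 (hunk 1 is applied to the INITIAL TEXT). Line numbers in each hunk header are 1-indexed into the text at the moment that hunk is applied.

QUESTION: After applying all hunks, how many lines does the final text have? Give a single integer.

Answer: 9

Derivation:
Hunk 1: at line 3 remove [hmkw,gnzdj] add [oft] -> 10 lines: qeeqb cqi vdp oft yuq oko edtqu ihgbo linp qkrsr
Hunk 2: at line 3 remove [yuq,oko,edtqu] add [eyi] -> 8 lines: qeeqb cqi vdp oft eyi ihgbo linp qkrsr
Hunk 3: at line 2 remove [vdp] add [zpcr] -> 8 lines: qeeqb cqi zpcr oft eyi ihgbo linp qkrsr
Hunk 4: at line 1 remove [cqi,zpcr] add [aelhp,rbh] -> 8 lines: qeeqb aelhp rbh oft eyi ihgbo linp qkrsr
Hunk 5: at line 5 remove [ihgbo] add [gwret,dqj] -> 9 lines: qeeqb aelhp rbh oft eyi gwret dqj linp qkrsr
Final line count: 9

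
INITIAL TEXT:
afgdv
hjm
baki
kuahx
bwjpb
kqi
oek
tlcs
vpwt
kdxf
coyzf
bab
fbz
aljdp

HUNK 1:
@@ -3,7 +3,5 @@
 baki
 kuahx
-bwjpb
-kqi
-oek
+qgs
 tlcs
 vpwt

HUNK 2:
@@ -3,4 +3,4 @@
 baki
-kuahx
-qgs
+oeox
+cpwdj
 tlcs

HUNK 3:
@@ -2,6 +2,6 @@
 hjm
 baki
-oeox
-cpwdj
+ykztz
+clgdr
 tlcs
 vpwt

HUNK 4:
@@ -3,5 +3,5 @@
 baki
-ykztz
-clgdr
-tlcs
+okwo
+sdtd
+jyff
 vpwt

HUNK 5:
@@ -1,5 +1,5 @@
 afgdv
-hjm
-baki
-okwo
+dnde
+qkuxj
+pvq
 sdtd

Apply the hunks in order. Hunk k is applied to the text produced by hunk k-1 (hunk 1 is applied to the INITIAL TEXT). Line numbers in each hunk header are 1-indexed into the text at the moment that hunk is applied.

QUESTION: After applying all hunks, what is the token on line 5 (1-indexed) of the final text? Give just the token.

Hunk 1: at line 3 remove [bwjpb,kqi,oek] add [qgs] -> 12 lines: afgdv hjm baki kuahx qgs tlcs vpwt kdxf coyzf bab fbz aljdp
Hunk 2: at line 3 remove [kuahx,qgs] add [oeox,cpwdj] -> 12 lines: afgdv hjm baki oeox cpwdj tlcs vpwt kdxf coyzf bab fbz aljdp
Hunk 3: at line 2 remove [oeox,cpwdj] add [ykztz,clgdr] -> 12 lines: afgdv hjm baki ykztz clgdr tlcs vpwt kdxf coyzf bab fbz aljdp
Hunk 4: at line 3 remove [ykztz,clgdr,tlcs] add [okwo,sdtd,jyff] -> 12 lines: afgdv hjm baki okwo sdtd jyff vpwt kdxf coyzf bab fbz aljdp
Hunk 5: at line 1 remove [hjm,baki,okwo] add [dnde,qkuxj,pvq] -> 12 lines: afgdv dnde qkuxj pvq sdtd jyff vpwt kdxf coyzf bab fbz aljdp
Final line 5: sdtd

Answer: sdtd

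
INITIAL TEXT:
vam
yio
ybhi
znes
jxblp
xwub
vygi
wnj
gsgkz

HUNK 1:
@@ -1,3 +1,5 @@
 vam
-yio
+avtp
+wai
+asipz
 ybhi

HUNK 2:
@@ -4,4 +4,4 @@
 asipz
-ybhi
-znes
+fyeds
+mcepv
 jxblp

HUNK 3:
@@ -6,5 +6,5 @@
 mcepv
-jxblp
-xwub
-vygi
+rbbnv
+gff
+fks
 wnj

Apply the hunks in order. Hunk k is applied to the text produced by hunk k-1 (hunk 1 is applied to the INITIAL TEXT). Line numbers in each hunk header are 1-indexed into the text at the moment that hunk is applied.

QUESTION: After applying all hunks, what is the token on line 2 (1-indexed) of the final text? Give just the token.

Hunk 1: at line 1 remove [yio] add [avtp,wai,asipz] -> 11 lines: vam avtp wai asipz ybhi znes jxblp xwub vygi wnj gsgkz
Hunk 2: at line 4 remove [ybhi,znes] add [fyeds,mcepv] -> 11 lines: vam avtp wai asipz fyeds mcepv jxblp xwub vygi wnj gsgkz
Hunk 3: at line 6 remove [jxblp,xwub,vygi] add [rbbnv,gff,fks] -> 11 lines: vam avtp wai asipz fyeds mcepv rbbnv gff fks wnj gsgkz
Final line 2: avtp

Answer: avtp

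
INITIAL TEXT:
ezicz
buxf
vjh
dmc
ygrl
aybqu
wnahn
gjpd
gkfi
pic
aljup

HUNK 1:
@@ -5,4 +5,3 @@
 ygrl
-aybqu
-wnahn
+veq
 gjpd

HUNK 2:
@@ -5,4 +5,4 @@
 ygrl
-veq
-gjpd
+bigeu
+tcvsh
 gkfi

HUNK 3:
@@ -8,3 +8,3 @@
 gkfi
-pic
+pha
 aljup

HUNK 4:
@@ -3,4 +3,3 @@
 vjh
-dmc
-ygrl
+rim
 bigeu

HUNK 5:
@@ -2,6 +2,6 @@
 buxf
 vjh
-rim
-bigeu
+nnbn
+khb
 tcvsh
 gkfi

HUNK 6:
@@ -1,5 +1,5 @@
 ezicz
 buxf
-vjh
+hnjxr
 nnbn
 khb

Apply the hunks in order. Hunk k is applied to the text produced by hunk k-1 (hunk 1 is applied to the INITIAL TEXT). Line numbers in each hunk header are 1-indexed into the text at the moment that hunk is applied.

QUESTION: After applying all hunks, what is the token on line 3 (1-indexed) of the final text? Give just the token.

Hunk 1: at line 5 remove [aybqu,wnahn] add [veq] -> 10 lines: ezicz buxf vjh dmc ygrl veq gjpd gkfi pic aljup
Hunk 2: at line 5 remove [veq,gjpd] add [bigeu,tcvsh] -> 10 lines: ezicz buxf vjh dmc ygrl bigeu tcvsh gkfi pic aljup
Hunk 3: at line 8 remove [pic] add [pha] -> 10 lines: ezicz buxf vjh dmc ygrl bigeu tcvsh gkfi pha aljup
Hunk 4: at line 3 remove [dmc,ygrl] add [rim] -> 9 lines: ezicz buxf vjh rim bigeu tcvsh gkfi pha aljup
Hunk 5: at line 2 remove [rim,bigeu] add [nnbn,khb] -> 9 lines: ezicz buxf vjh nnbn khb tcvsh gkfi pha aljup
Hunk 6: at line 1 remove [vjh] add [hnjxr] -> 9 lines: ezicz buxf hnjxr nnbn khb tcvsh gkfi pha aljup
Final line 3: hnjxr

Answer: hnjxr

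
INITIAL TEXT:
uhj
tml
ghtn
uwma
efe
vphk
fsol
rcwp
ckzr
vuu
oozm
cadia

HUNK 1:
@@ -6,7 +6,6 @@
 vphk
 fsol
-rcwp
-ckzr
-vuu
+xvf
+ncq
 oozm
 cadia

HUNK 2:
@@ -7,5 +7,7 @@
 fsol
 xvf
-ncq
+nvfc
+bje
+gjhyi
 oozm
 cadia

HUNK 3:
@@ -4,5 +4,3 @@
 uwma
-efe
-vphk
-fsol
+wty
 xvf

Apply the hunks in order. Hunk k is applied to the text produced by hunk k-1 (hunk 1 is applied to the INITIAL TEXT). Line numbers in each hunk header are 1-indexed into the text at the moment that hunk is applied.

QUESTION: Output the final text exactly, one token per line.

Hunk 1: at line 6 remove [rcwp,ckzr,vuu] add [xvf,ncq] -> 11 lines: uhj tml ghtn uwma efe vphk fsol xvf ncq oozm cadia
Hunk 2: at line 7 remove [ncq] add [nvfc,bje,gjhyi] -> 13 lines: uhj tml ghtn uwma efe vphk fsol xvf nvfc bje gjhyi oozm cadia
Hunk 3: at line 4 remove [efe,vphk,fsol] add [wty] -> 11 lines: uhj tml ghtn uwma wty xvf nvfc bje gjhyi oozm cadia

Answer: uhj
tml
ghtn
uwma
wty
xvf
nvfc
bje
gjhyi
oozm
cadia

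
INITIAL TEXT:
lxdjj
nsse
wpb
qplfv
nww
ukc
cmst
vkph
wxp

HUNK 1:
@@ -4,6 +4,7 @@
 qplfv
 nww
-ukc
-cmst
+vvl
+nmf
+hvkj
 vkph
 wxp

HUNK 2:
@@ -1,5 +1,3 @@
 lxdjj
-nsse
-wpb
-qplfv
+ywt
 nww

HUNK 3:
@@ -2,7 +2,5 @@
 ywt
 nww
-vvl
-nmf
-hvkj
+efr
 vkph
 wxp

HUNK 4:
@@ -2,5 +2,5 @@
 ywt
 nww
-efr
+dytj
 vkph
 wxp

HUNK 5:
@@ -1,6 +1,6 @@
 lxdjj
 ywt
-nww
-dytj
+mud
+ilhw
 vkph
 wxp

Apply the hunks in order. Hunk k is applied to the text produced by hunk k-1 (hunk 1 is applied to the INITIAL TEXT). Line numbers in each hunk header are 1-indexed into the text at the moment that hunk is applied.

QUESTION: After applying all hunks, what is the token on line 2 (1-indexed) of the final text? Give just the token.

Hunk 1: at line 4 remove [ukc,cmst] add [vvl,nmf,hvkj] -> 10 lines: lxdjj nsse wpb qplfv nww vvl nmf hvkj vkph wxp
Hunk 2: at line 1 remove [nsse,wpb,qplfv] add [ywt] -> 8 lines: lxdjj ywt nww vvl nmf hvkj vkph wxp
Hunk 3: at line 2 remove [vvl,nmf,hvkj] add [efr] -> 6 lines: lxdjj ywt nww efr vkph wxp
Hunk 4: at line 2 remove [efr] add [dytj] -> 6 lines: lxdjj ywt nww dytj vkph wxp
Hunk 5: at line 1 remove [nww,dytj] add [mud,ilhw] -> 6 lines: lxdjj ywt mud ilhw vkph wxp
Final line 2: ywt

Answer: ywt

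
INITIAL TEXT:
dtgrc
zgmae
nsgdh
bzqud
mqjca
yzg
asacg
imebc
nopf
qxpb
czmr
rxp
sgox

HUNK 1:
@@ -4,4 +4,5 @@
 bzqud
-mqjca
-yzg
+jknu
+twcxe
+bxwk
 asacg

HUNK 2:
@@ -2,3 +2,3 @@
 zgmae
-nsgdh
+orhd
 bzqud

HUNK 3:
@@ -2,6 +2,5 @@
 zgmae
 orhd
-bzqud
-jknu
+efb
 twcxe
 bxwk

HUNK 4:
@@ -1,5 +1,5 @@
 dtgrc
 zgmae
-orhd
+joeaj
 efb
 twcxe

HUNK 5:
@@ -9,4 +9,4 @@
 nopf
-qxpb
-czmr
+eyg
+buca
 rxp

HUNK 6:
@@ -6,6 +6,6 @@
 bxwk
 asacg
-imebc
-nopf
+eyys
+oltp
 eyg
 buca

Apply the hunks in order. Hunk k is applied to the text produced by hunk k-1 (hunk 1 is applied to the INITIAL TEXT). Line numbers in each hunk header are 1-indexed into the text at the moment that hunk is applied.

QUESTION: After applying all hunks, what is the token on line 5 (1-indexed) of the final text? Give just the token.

Answer: twcxe

Derivation:
Hunk 1: at line 4 remove [mqjca,yzg] add [jknu,twcxe,bxwk] -> 14 lines: dtgrc zgmae nsgdh bzqud jknu twcxe bxwk asacg imebc nopf qxpb czmr rxp sgox
Hunk 2: at line 2 remove [nsgdh] add [orhd] -> 14 lines: dtgrc zgmae orhd bzqud jknu twcxe bxwk asacg imebc nopf qxpb czmr rxp sgox
Hunk 3: at line 2 remove [bzqud,jknu] add [efb] -> 13 lines: dtgrc zgmae orhd efb twcxe bxwk asacg imebc nopf qxpb czmr rxp sgox
Hunk 4: at line 1 remove [orhd] add [joeaj] -> 13 lines: dtgrc zgmae joeaj efb twcxe bxwk asacg imebc nopf qxpb czmr rxp sgox
Hunk 5: at line 9 remove [qxpb,czmr] add [eyg,buca] -> 13 lines: dtgrc zgmae joeaj efb twcxe bxwk asacg imebc nopf eyg buca rxp sgox
Hunk 6: at line 6 remove [imebc,nopf] add [eyys,oltp] -> 13 lines: dtgrc zgmae joeaj efb twcxe bxwk asacg eyys oltp eyg buca rxp sgox
Final line 5: twcxe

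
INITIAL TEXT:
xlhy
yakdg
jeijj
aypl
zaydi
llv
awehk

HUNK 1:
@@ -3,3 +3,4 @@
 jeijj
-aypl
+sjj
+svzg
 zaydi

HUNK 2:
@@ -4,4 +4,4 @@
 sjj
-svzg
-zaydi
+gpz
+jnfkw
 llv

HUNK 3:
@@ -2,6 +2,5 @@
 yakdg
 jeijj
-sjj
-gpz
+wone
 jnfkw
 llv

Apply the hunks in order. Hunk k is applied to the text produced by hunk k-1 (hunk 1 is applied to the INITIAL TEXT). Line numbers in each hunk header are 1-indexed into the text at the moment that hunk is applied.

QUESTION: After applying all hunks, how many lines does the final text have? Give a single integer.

Answer: 7

Derivation:
Hunk 1: at line 3 remove [aypl] add [sjj,svzg] -> 8 lines: xlhy yakdg jeijj sjj svzg zaydi llv awehk
Hunk 2: at line 4 remove [svzg,zaydi] add [gpz,jnfkw] -> 8 lines: xlhy yakdg jeijj sjj gpz jnfkw llv awehk
Hunk 3: at line 2 remove [sjj,gpz] add [wone] -> 7 lines: xlhy yakdg jeijj wone jnfkw llv awehk
Final line count: 7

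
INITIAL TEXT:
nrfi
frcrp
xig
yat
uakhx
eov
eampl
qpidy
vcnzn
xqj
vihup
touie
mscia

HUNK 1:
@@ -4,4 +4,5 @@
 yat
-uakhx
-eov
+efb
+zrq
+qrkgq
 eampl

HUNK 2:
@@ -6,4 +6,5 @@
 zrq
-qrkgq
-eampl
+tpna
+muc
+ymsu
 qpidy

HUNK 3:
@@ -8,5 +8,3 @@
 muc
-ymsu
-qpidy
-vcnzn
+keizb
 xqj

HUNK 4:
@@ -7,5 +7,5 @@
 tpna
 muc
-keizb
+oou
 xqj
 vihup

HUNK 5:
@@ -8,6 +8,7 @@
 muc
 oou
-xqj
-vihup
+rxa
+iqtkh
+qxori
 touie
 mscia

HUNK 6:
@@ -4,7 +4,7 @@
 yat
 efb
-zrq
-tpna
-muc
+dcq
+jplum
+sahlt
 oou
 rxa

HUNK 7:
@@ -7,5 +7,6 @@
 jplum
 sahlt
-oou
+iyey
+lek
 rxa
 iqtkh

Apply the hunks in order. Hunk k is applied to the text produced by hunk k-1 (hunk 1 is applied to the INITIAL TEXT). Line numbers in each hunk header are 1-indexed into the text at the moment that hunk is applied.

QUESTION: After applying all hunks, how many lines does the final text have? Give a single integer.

Hunk 1: at line 4 remove [uakhx,eov] add [efb,zrq,qrkgq] -> 14 lines: nrfi frcrp xig yat efb zrq qrkgq eampl qpidy vcnzn xqj vihup touie mscia
Hunk 2: at line 6 remove [qrkgq,eampl] add [tpna,muc,ymsu] -> 15 lines: nrfi frcrp xig yat efb zrq tpna muc ymsu qpidy vcnzn xqj vihup touie mscia
Hunk 3: at line 8 remove [ymsu,qpidy,vcnzn] add [keizb] -> 13 lines: nrfi frcrp xig yat efb zrq tpna muc keizb xqj vihup touie mscia
Hunk 4: at line 7 remove [keizb] add [oou] -> 13 lines: nrfi frcrp xig yat efb zrq tpna muc oou xqj vihup touie mscia
Hunk 5: at line 8 remove [xqj,vihup] add [rxa,iqtkh,qxori] -> 14 lines: nrfi frcrp xig yat efb zrq tpna muc oou rxa iqtkh qxori touie mscia
Hunk 6: at line 4 remove [zrq,tpna,muc] add [dcq,jplum,sahlt] -> 14 lines: nrfi frcrp xig yat efb dcq jplum sahlt oou rxa iqtkh qxori touie mscia
Hunk 7: at line 7 remove [oou] add [iyey,lek] -> 15 lines: nrfi frcrp xig yat efb dcq jplum sahlt iyey lek rxa iqtkh qxori touie mscia
Final line count: 15

Answer: 15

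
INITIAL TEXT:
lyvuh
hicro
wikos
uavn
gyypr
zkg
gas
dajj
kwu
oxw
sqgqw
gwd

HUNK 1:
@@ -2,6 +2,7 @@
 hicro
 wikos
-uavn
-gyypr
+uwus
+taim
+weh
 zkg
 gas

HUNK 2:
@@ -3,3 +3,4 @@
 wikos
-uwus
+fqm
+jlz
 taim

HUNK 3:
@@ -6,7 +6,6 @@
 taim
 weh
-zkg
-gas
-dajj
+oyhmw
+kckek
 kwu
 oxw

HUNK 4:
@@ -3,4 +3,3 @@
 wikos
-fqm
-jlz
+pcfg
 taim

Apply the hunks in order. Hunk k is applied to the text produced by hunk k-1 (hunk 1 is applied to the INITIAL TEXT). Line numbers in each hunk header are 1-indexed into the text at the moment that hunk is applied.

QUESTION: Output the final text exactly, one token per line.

Answer: lyvuh
hicro
wikos
pcfg
taim
weh
oyhmw
kckek
kwu
oxw
sqgqw
gwd

Derivation:
Hunk 1: at line 2 remove [uavn,gyypr] add [uwus,taim,weh] -> 13 lines: lyvuh hicro wikos uwus taim weh zkg gas dajj kwu oxw sqgqw gwd
Hunk 2: at line 3 remove [uwus] add [fqm,jlz] -> 14 lines: lyvuh hicro wikos fqm jlz taim weh zkg gas dajj kwu oxw sqgqw gwd
Hunk 3: at line 6 remove [zkg,gas,dajj] add [oyhmw,kckek] -> 13 lines: lyvuh hicro wikos fqm jlz taim weh oyhmw kckek kwu oxw sqgqw gwd
Hunk 4: at line 3 remove [fqm,jlz] add [pcfg] -> 12 lines: lyvuh hicro wikos pcfg taim weh oyhmw kckek kwu oxw sqgqw gwd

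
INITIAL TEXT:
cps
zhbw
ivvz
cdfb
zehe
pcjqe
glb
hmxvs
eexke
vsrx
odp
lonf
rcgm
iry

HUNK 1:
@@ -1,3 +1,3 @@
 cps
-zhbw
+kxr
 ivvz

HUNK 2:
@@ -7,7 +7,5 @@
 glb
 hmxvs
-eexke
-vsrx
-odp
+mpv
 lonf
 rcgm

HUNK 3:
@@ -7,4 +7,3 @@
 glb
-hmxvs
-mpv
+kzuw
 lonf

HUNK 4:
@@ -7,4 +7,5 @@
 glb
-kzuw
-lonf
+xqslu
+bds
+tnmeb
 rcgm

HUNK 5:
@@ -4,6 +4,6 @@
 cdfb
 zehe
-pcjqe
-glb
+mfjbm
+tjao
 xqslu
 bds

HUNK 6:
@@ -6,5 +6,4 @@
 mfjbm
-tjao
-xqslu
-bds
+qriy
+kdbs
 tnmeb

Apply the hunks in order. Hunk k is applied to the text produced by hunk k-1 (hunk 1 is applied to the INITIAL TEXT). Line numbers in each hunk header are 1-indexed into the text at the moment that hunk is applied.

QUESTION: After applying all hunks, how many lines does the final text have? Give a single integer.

Hunk 1: at line 1 remove [zhbw] add [kxr] -> 14 lines: cps kxr ivvz cdfb zehe pcjqe glb hmxvs eexke vsrx odp lonf rcgm iry
Hunk 2: at line 7 remove [eexke,vsrx,odp] add [mpv] -> 12 lines: cps kxr ivvz cdfb zehe pcjqe glb hmxvs mpv lonf rcgm iry
Hunk 3: at line 7 remove [hmxvs,mpv] add [kzuw] -> 11 lines: cps kxr ivvz cdfb zehe pcjqe glb kzuw lonf rcgm iry
Hunk 4: at line 7 remove [kzuw,lonf] add [xqslu,bds,tnmeb] -> 12 lines: cps kxr ivvz cdfb zehe pcjqe glb xqslu bds tnmeb rcgm iry
Hunk 5: at line 4 remove [pcjqe,glb] add [mfjbm,tjao] -> 12 lines: cps kxr ivvz cdfb zehe mfjbm tjao xqslu bds tnmeb rcgm iry
Hunk 6: at line 6 remove [tjao,xqslu,bds] add [qriy,kdbs] -> 11 lines: cps kxr ivvz cdfb zehe mfjbm qriy kdbs tnmeb rcgm iry
Final line count: 11

Answer: 11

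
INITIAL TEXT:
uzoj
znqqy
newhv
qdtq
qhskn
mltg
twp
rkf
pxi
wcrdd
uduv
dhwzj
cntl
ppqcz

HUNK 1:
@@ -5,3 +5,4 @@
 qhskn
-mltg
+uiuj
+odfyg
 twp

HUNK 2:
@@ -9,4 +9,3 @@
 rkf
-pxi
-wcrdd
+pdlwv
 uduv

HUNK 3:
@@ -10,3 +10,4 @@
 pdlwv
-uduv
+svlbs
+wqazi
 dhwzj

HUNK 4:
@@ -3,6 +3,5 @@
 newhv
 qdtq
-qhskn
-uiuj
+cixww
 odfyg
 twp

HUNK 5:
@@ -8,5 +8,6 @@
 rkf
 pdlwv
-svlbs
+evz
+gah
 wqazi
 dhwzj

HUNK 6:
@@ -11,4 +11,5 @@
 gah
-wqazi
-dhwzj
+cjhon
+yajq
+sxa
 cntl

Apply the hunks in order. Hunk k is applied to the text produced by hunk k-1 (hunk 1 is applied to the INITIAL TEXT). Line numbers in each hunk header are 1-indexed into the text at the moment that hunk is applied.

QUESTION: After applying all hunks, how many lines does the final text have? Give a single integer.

Hunk 1: at line 5 remove [mltg] add [uiuj,odfyg] -> 15 lines: uzoj znqqy newhv qdtq qhskn uiuj odfyg twp rkf pxi wcrdd uduv dhwzj cntl ppqcz
Hunk 2: at line 9 remove [pxi,wcrdd] add [pdlwv] -> 14 lines: uzoj znqqy newhv qdtq qhskn uiuj odfyg twp rkf pdlwv uduv dhwzj cntl ppqcz
Hunk 3: at line 10 remove [uduv] add [svlbs,wqazi] -> 15 lines: uzoj znqqy newhv qdtq qhskn uiuj odfyg twp rkf pdlwv svlbs wqazi dhwzj cntl ppqcz
Hunk 4: at line 3 remove [qhskn,uiuj] add [cixww] -> 14 lines: uzoj znqqy newhv qdtq cixww odfyg twp rkf pdlwv svlbs wqazi dhwzj cntl ppqcz
Hunk 5: at line 8 remove [svlbs] add [evz,gah] -> 15 lines: uzoj znqqy newhv qdtq cixww odfyg twp rkf pdlwv evz gah wqazi dhwzj cntl ppqcz
Hunk 6: at line 11 remove [wqazi,dhwzj] add [cjhon,yajq,sxa] -> 16 lines: uzoj znqqy newhv qdtq cixww odfyg twp rkf pdlwv evz gah cjhon yajq sxa cntl ppqcz
Final line count: 16

Answer: 16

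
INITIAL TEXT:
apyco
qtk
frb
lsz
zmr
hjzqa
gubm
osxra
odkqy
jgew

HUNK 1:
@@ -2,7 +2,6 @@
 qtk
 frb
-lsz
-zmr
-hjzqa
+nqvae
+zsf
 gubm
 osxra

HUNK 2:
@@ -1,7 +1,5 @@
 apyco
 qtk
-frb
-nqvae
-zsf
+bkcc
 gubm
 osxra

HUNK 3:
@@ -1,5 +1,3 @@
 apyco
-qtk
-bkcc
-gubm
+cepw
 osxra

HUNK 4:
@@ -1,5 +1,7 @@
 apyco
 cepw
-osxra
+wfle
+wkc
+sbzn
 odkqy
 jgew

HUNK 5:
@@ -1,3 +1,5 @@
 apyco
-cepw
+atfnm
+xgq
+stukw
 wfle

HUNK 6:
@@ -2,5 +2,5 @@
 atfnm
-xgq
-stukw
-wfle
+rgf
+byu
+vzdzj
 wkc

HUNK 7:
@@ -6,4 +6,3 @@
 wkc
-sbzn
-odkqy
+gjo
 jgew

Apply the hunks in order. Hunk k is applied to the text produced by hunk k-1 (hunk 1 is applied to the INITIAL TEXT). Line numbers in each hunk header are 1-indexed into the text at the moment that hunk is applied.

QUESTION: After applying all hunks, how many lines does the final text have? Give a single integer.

Hunk 1: at line 2 remove [lsz,zmr,hjzqa] add [nqvae,zsf] -> 9 lines: apyco qtk frb nqvae zsf gubm osxra odkqy jgew
Hunk 2: at line 1 remove [frb,nqvae,zsf] add [bkcc] -> 7 lines: apyco qtk bkcc gubm osxra odkqy jgew
Hunk 3: at line 1 remove [qtk,bkcc,gubm] add [cepw] -> 5 lines: apyco cepw osxra odkqy jgew
Hunk 4: at line 1 remove [osxra] add [wfle,wkc,sbzn] -> 7 lines: apyco cepw wfle wkc sbzn odkqy jgew
Hunk 5: at line 1 remove [cepw] add [atfnm,xgq,stukw] -> 9 lines: apyco atfnm xgq stukw wfle wkc sbzn odkqy jgew
Hunk 6: at line 2 remove [xgq,stukw,wfle] add [rgf,byu,vzdzj] -> 9 lines: apyco atfnm rgf byu vzdzj wkc sbzn odkqy jgew
Hunk 7: at line 6 remove [sbzn,odkqy] add [gjo] -> 8 lines: apyco atfnm rgf byu vzdzj wkc gjo jgew
Final line count: 8

Answer: 8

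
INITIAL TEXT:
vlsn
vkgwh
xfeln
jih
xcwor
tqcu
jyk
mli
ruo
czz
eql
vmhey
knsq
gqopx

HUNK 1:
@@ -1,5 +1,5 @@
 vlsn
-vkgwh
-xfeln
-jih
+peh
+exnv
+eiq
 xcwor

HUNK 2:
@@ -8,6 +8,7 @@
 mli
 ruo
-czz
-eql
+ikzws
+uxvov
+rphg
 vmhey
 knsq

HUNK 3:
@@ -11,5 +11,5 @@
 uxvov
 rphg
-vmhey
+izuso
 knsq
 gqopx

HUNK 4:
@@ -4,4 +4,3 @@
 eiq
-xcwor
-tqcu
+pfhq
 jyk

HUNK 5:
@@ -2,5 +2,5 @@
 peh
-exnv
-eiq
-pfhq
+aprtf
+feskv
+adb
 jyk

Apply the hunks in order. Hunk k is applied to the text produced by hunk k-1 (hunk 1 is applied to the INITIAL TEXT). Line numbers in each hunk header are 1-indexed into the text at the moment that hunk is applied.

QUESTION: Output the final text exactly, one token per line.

Answer: vlsn
peh
aprtf
feskv
adb
jyk
mli
ruo
ikzws
uxvov
rphg
izuso
knsq
gqopx

Derivation:
Hunk 1: at line 1 remove [vkgwh,xfeln,jih] add [peh,exnv,eiq] -> 14 lines: vlsn peh exnv eiq xcwor tqcu jyk mli ruo czz eql vmhey knsq gqopx
Hunk 2: at line 8 remove [czz,eql] add [ikzws,uxvov,rphg] -> 15 lines: vlsn peh exnv eiq xcwor tqcu jyk mli ruo ikzws uxvov rphg vmhey knsq gqopx
Hunk 3: at line 11 remove [vmhey] add [izuso] -> 15 lines: vlsn peh exnv eiq xcwor tqcu jyk mli ruo ikzws uxvov rphg izuso knsq gqopx
Hunk 4: at line 4 remove [xcwor,tqcu] add [pfhq] -> 14 lines: vlsn peh exnv eiq pfhq jyk mli ruo ikzws uxvov rphg izuso knsq gqopx
Hunk 5: at line 2 remove [exnv,eiq,pfhq] add [aprtf,feskv,adb] -> 14 lines: vlsn peh aprtf feskv adb jyk mli ruo ikzws uxvov rphg izuso knsq gqopx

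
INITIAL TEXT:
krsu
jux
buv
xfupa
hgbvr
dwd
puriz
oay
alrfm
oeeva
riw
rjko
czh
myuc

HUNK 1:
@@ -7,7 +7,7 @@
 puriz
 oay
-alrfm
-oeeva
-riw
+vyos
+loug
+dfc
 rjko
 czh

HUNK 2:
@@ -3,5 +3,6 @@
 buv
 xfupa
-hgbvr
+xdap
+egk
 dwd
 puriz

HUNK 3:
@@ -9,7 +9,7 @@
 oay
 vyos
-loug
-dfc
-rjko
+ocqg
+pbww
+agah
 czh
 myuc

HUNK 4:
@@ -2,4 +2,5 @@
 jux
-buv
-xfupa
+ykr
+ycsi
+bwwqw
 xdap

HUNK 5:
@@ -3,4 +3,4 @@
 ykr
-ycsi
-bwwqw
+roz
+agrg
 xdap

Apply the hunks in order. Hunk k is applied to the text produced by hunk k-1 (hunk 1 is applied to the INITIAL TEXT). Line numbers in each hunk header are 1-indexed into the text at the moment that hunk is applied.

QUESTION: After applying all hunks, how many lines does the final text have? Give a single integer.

Answer: 16

Derivation:
Hunk 1: at line 7 remove [alrfm,oeeva,riw] add [vyos,loug,dfc] -> 14 lines: krsu jux buv xfupa hgbvr dwd puriz oay vyos loug dfc rjko czh myuc
Hunk 2: at line 3 remove [hgbvr] add [xdap,egk] -> 15 lines: krsu jux buv xfupa xdap egk dwd puriz oay vyos loug dfc rjko czh myuc
Hunk 3: at line 9 remove [loug,dfc,rjko] add [ocqg,pbww,agah] -> 15 lines: krsu jux buv xfupa xdap egk dwd puriz oay vyos ocqg pbww agah czh myuc
Hunk 4: at line 2 remove [buv,xfupa] add [ykr,ycsi,bwwqw] -> 16 lines: krsu jux ykr ycsi bwwqw xdap egk dwd puriz oay vyos ocqg pbww agah czh myuc
Hunk 5: at line 3 remove [ycsi,bwwqw] add [roz,agrg] -> 16 lines: krsu jux ykr roz agrg xdap egk dwd puriz oay vyos ocqg pbww agah czh myuc
Final line count: 16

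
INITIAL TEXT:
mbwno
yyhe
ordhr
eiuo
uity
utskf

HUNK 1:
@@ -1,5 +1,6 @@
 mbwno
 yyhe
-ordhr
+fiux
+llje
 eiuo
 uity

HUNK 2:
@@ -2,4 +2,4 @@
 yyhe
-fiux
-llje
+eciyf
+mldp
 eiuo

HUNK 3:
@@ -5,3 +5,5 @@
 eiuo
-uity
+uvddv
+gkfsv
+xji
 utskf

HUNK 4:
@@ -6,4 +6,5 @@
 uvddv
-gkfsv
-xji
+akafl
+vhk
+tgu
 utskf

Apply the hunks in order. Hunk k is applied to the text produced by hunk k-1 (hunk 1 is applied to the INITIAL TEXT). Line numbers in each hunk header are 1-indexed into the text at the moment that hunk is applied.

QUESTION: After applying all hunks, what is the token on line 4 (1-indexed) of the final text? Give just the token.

Hunk 1: at line 1 remove [ordhr] add [fiux,llje] -> 7 lines: mbwno yyhe fiux llje eiuo uity utskf
Hunk 2: at line 2 remove [fiux,llje] add [eciyf,mldp] -> 7 lines: mbwno yyhe eciyf mldp eiuo uity utskf
Hunk 3: at line 5 remove [uity] add [uvddv,gkfsv,xji] -> 9 lines: mbwno yyhe eciyf mldp eiuo uvddv gkfsv xji utskf
Hunk 4: at line 6 remove [gkfsv,xji] add [akafl,vhk,tgu] -> 10 lines: mbwno yyhe eciyf mldp eiuo uvddv akafl vhk tgu utskf
Final line 4: mldp

Answer: mldp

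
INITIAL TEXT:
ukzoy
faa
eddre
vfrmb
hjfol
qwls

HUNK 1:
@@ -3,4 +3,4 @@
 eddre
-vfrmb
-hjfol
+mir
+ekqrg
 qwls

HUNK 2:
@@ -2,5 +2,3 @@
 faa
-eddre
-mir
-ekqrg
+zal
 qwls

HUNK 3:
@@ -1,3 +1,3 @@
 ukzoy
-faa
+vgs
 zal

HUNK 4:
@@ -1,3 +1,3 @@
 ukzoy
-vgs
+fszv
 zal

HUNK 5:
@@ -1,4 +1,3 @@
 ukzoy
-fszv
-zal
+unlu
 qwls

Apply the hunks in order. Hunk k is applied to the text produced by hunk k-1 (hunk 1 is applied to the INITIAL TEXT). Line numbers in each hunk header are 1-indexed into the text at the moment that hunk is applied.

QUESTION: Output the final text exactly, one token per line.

Answer: ukzoy
unlu
qwls

Derivation:
Hunk 1: at line 3 remove [vfrmb,hjfol] add [mir,ekqrg] -> 6 lines: ukzoy faa eddre mir ekqrg qwls
Hunk 2: at line 2 remove [eddre,mir,ekqrg] add [zal] -> 4 lines: ukzoy faa zal qwls
Hunk 3: at line 1 remove [faa] add [vgs] -> 4 lines: ukzoy vgs zal qwls
Hunk 4: at line 1 remove [vgs] add [fszv] -> 4 lines: ukzoy fszv zal qwls
Hunk 5: at line 1 remove [fszv,zal] add [unlu] -> 3 lines: ukzoy unlu qwls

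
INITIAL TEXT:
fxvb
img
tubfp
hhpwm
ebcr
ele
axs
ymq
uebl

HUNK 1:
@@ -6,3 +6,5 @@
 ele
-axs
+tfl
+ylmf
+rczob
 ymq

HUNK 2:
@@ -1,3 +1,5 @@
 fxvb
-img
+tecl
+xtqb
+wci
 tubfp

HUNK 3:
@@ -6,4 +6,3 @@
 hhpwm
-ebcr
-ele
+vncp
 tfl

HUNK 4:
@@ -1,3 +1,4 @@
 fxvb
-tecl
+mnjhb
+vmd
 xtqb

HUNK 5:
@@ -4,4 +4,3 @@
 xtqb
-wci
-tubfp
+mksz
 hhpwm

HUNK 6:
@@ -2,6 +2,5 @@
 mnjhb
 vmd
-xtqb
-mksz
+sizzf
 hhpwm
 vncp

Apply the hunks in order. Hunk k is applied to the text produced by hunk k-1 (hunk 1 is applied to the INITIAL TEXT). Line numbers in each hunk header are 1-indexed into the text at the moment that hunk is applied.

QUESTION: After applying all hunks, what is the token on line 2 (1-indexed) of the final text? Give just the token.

Answer: mnjhb

Derivation:
Hunk 1: at line 6 remove [axs] add [tfl,ylmf,rczob] -> 11 lines: fxvb img tubfp hhpwm ebcr ele tfl ylmf rczob ymq uebl
Hunk 2: at line 1 remove [img] add [tecl,xtqb,wci] -> 13 lines: fxvb tecl xtqb wci tubfp hhpwm ebcr ele tfl ylmf rczob ymq uebl
Hunk 3: at line 6 remove [ebcr,ele] add [vncp] -> 12 lines: fxvb tecl xtqb wci tubfp hhpwm vncp tfl ylmf rczob ymq uebl
Hunk 4: at line 1 remove [tecl] add [mnjhb,vmd] -> 13 lines: fxvb mnjhb vmd xtqb wci tubfp hhpwm vncp tfl ylmf rczob ymq uebl
Hunk 5: at line 4 remove [wci,tubfp] add [mksz] -> 12 lines: fxvb mnjhb vmd xtqb mksz hhpwm vncp tfl ylmf rczob ymq uebl
Hunk 6: at line 2 remove [xtqb,mksz] add [sizzf] -> 11 lines: fxvb mnjhb vmd sizzf hhpwm vncp tfl ylmf rczob ymq uebl
Final line 2: mnjhb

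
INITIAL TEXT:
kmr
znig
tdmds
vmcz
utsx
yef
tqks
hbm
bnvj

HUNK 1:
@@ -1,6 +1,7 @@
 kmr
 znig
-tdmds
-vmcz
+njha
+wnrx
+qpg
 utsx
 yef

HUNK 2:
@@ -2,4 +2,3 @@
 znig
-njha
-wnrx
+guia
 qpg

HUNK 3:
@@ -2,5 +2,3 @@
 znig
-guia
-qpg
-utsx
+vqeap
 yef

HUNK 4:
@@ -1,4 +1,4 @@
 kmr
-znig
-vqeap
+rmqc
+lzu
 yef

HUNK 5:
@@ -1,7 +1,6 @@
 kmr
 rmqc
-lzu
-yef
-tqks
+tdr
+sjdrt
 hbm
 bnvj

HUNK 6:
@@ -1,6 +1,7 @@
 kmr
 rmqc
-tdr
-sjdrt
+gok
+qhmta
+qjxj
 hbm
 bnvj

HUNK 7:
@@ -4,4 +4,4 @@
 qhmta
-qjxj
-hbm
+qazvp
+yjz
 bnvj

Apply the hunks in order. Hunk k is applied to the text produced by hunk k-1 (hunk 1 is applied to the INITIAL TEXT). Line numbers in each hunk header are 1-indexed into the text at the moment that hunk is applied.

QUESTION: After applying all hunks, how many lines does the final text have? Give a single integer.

Hunk 1: at line 1 remove [tdmds,vmcz] add [njha,wnrx,qpg] -> 10 lines: kmr znig njha wnrx qpg utsx yef tqks hbm bnvj
Hunk 2: at line 2 remove [njha,wnrx] add [guia] -> 9 lines: kmr znig guia qpg utsx yef tqks hbm bnvj
Hunk 3: at line 2 remove [guia,qpg,utsx] add [vqeap] -> 7 lines: kmr znig vqeap yef tqks hbm bnvj
Hunk 4: at line 1 remove [znig,vqeap] add [rmqc,lzu] -> 7 lines: kmr rmqc lzu yef tqks hbm bnvj
Hunk 5: at line 1 remove [lzu,yef,tqks] add [tdr,sjdrt] -> 6 lines: kmr rmqc tdr sjdrt hbm bnvj
Hunk 6: at line 1 remove [tdr,sjdrt] add [gok,qhmta,qjxj] -> 7 lines: kmr rmqc gok qhmta qjxj hbm bnvj
Hunk 7: at line 4 remove [qjxj,hbm] add [qazvp,yjz] -> 7 lines: kmr rmqc gok qhmta qazvp yjz bnvj
Final line count: 7

Answer: 7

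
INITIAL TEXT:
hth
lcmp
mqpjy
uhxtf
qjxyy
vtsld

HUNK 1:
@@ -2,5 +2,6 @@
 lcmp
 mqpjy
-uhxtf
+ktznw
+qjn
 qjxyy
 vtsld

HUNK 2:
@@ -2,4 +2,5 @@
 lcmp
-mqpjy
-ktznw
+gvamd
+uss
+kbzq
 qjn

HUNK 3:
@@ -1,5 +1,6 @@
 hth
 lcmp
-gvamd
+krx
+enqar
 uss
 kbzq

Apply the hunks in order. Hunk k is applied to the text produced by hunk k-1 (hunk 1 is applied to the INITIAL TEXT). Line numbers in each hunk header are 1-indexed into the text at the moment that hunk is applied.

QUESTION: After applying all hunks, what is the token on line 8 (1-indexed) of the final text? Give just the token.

Hunk 1: at line 2 remove [uhxtf] add [ktznw,qjn] -> 7 lines: hth lcmp mqpjy ktznw qjn qjxyy vtsld
Hunk 2: at line 2 remove [mqpjy,ktznw] add [gvamd,uss,kbzq] -> 8 lines: hth lcmp gvamd uss kbzq qjn qjxyy vtsld
Hunk 3: at line 1 remove [gvamd] add [krx,enqar] -> 9 lines: hth lcmp krx enqar uss kbzq qjn qjxyy vtsld
Final line 8: qjxyy

Answer: qjxyy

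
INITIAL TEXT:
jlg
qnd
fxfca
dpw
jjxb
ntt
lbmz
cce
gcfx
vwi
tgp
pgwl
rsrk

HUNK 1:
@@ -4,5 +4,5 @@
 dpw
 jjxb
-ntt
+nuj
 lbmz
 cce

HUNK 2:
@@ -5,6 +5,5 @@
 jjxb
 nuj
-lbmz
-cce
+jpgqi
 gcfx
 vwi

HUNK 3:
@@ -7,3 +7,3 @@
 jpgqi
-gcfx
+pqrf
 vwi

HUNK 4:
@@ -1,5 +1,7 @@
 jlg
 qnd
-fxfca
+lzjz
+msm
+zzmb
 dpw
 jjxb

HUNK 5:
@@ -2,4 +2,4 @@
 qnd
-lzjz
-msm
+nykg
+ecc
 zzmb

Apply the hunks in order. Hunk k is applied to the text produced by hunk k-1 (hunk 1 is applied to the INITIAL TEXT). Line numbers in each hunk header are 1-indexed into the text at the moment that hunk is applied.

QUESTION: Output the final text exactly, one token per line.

Answer: jlg
qnd
nykg
ecc
zzmb
dpw
jjxb
nuj
jpgqi
pqrf
vwi
tgp
pgwl
rsrk

Derivation:
Hunk 1: at line 4 remove [ntt] add [nuj] -> 13 lines: jlg qnd fxfca dpw jjxb nuj lbmz cce gcfx vwi tgp pgwl rsrk
Hunk 2: at line 5 remove [lbmz,cce] add [jpgqi] -> 12 lines: jlg qnd fxfca dpw jjxb nuj jpgqi gcfx vwi tgp pgwl rsrk
Hunk 3: at line 7 remove [gcfx] add [pqrf] -> 12 lines: jlg qnd fxfca dpw jjxb nuj jpgqi pqrf vwi tgp pgwl rsrk
Hunk 4: at line 1 remove [fxfca] add [lzjz,msm,zzmb] -> 14 lines: jlg qnd lzjz msm zzmb dpw jjxb nuj jpgqi pqrf vwi tgp pgwl rsrk
Hunk 5: at line 2 remove [lzjz,msm] add [nykg,ecc] -> 14 lines: jlg qnd nykg ecc zzmb dpw jjxb nuj jpgqi pqrf vwi tgp pgwl rsrk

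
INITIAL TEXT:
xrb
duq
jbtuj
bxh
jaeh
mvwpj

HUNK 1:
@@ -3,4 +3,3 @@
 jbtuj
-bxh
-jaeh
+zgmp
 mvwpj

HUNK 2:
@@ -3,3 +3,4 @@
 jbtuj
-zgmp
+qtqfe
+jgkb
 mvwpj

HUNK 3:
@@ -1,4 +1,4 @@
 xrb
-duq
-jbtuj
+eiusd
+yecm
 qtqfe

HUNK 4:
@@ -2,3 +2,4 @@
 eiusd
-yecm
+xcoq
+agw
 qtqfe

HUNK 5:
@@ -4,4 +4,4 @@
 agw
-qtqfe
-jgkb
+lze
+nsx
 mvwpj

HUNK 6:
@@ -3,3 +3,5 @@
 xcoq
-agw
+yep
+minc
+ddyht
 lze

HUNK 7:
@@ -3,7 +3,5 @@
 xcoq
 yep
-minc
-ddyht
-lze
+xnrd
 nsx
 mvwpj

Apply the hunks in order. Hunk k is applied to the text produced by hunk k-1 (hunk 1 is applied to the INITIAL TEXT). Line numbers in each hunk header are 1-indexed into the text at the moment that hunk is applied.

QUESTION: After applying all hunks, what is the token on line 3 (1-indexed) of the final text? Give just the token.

Hunk 1: at line 3 remove [bxh,jaeh] add [zgmp] -> 5 lines: xrb duq jbtuj zgmp mvwpj
Hunk 2: at line 3 remove [zgmp] add [qtqfe,jgkb] -> 6 lines: xrb duq jbtuj qtqfe jgkb mvwpj
Hunk 3: at line 1 remove [duq,jbtuj] add [eiusd,yecm] -> 6 lines: xrb eiusd yecm qtqfe jgkb mvwpj
Hunk 4: at line 2 remove [yecm] add [xcoq,agw] -> 7 lines: xrb eiusd xcoq agw qtqfe jgkb mvwpj
Hunk 5: at line 4 remove [qtqfe,jgkb] add [lze,nsx] -> 7 lines: xrb eiusd xcoq agw lze nsx mvwpj
Hunk 6: at line 3 remove [agw] add [yep,minc,ddyht] -> 9 lines: xrb eiusd xcoq yep minc ddyht lze nsx mvwpj
Hunk 7: at line 3 remove [minc,ddyht,lze] add [xnrd] -> 7 lines: xrb eiusd xcoq yep xnrd nsx mvwpj
Final line 3: xcoq

Answer: xcoq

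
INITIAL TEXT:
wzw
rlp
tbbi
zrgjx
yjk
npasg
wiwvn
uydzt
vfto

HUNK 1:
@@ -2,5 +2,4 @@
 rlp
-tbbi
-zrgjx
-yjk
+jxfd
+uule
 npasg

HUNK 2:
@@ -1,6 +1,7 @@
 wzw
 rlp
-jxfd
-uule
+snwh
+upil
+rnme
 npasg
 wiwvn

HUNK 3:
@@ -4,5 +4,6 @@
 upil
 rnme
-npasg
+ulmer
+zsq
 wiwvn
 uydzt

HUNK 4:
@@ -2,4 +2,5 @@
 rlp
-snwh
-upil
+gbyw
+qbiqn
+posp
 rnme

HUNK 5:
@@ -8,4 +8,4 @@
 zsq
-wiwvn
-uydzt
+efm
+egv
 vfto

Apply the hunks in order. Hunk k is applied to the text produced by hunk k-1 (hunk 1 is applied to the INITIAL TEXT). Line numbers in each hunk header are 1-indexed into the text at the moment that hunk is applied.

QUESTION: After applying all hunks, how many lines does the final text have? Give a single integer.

Hunk 1: at line 2 remove [tbbi,zrgjx,yjk] add [jxfd,uule] -> 8 lines: wzw rlp jxfd uule npasg wiwvn uydzt vfto
Hunk 2: at line 1 remove [jxfd,uule] add [snwh,upil,rnme] -> 9 lines: wzw rlp snwh upil rnme npasg wiwvn uydzt vfto
Hunk 3: at line 4 remove [npasg] add [ulmer,zsq] -> 10 lines: wzw rlp snwh upil rnme ulmer zsq wiwvn uydzt vfto
Hunk 4: at line 2 remove [snwh,upil] add [gbyw,qbiqn,posp] -> 11 lines: wzw rlp gbyw qbiqn posp rnme ulmer zsq wiwvn uydzt vfto
Hunk 5: at line 8 remove [wiwvn,uydzt] add [efm,egv] -> 11 lines: wzw rlp gbyw qbiqn posp rnme ulmer zsq efm egv vfto
Final line count: 11

Answer: 11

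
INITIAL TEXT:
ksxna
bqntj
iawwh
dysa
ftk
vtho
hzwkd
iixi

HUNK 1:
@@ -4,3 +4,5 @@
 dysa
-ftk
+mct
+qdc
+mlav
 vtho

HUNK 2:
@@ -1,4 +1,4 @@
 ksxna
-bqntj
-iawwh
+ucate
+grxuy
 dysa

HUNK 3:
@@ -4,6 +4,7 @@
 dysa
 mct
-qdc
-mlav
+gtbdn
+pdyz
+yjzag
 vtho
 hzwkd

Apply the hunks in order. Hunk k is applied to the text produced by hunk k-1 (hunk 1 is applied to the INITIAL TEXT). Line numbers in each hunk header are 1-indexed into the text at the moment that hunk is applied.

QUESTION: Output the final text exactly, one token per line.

Hunk 1: at line 4 remove [ftk] add [mct,qdc,mlav] -> 10 lines: ksxna bqntj iawwh dysa mct qdc mlav vtho hzwkd iixi
Hunk 2: at line 1 remove [bqntj,iawwh] add [ucate,grxuy] -> 10 lines: ksxna ucate grxuy dysa mct qdc mlav vtho hzwkd iixi
Hunk 3: at line 4 remove [qdc,mlav] add [gtbdn,pdyz,yjzag] -> 11 lines: ksxna ucate grxuy dysa mct gtbdn pdyz yjzag vtho hzwkd iixi

Answer: ksxna
ucate
grxuy
dysa
mct
gtbdn
pdyz
yjzag
vtho
hzwkd
iixi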